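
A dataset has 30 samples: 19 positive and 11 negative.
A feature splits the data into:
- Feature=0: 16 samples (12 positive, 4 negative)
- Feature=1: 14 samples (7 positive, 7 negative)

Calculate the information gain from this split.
0.0487 bits

Information Gain = H(Y) - H(Y|Feature)

Before split:
P(positive) = 19/30 = 0.6333
H(Y) = 0.9481 bits

After split:
Feature=0: H = 0.8113 bits (weight = 16/30)
Feature=1: H = 1.0000 bits (weight = 14/30)
H(Y|Feature) = (16/30)×0.8113 + (14/30)×1.0000 = 0.8993 bits

Information Gain = 0.9481 - 0.8993 = 0.0487 bits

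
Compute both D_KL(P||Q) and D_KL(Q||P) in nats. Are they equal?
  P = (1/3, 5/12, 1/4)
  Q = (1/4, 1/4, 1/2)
D_KL(P||Q) = 0.1355, D_KL(Q||P) = 0.1469

KL divergence is not symmetric: D_KL(P||Q) ≠ D_KL(Q||P) in general.

D_KL(P||Q) = 0.1355 nats
D_KL(Q||P) = 0.1469 nats

No, they are not equal!

This asymmetry is why KL divergence is not a true distance metric.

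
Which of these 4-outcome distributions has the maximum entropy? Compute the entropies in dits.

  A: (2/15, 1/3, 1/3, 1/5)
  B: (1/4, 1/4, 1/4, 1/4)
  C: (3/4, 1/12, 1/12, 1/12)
B

For a discrete distribution over n outcomes, entropy is maximized by the uniform distribution.

Computing entropies:
H(A) = 0.5745 dits
H(B) = 0.6021 dits
H(C) = 0.3635 dits

The uniform distribution (where all probabilities equal 1/4) achieves the maximum entropy of log_10(4) = 0.6021 dits.

Distribution B has the highest entropy.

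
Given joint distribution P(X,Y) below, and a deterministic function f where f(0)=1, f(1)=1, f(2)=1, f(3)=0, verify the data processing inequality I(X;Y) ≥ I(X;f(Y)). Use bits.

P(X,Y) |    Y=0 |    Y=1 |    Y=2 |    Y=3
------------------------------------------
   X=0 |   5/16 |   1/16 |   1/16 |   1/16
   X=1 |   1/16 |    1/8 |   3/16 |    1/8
I(X;Y) = 0.2091, I(X;f(Y)) = 0.0188, inequality holds: 0.2091 ≥ 0.0188

Data Processing Inequality: For any Markov chain X → Y → Z, we have I(X;Y) ≥ I(X;Z).

Here Z = f(Y) is a deterministic function of Y, forming X → Y → Z.

Original I(X;Y) = 0.2091 bits

After applying f:
P(X,Z) where Z=f(Y):
- P(X,Z=0) = P(X,Y=3)
- P(X,Z=1) = P(X,Y=0) + P(X,Y=1) + P(X,Y=2)

I(X;Z) = I(X;f(Y)) = 0.0188 bits

Verification: 0.2091 ≥ 0.0188 ✓

Information cannot be created by processing; the function f can only lose information about X.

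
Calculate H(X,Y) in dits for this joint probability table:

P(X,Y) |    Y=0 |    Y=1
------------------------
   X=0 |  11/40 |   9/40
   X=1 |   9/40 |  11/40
0.5999 dits

Joint entropy is H(X,Y) = -Σ_{x,y} p(x,y) log p(x,y).

Summing over all non-zero entries:
H(X,Y) = -[11/40·log_10(11/40) + 9/40·log_10(9/40) + 9/40·log_10(9/40) + 11/40·log_10(11/40)]
H(X,Y) = 0.5999 dits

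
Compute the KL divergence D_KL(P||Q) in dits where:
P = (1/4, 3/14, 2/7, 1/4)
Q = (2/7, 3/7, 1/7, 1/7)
0.0678 dits

KL divergence: D_KL(P||Q) = Σ p(x) log(p(x)/q(x))

Computing term by term:
  x=0: 1/4 × log_10[(1/4)/(2/7)] = 1/4 × -0.0580 = -0.0145
  x=1: 3/14 × log_10[(3/14)/(3/7)] = 3/14 × -0.3010 = -0.0645
  x=2: 2/7 × log_10[(2/7)/(1/7)] = 2/7 × 0.3010 = 0.0860
  x=3: 1/4 × log_10[(1/4)/(1/7)] = 1/4 × 0.2430 = 0.0608

D_KL(P||Q) = 0.0678 dits

Note: KL divergence is always non-negative and equals 0 iff P = Q.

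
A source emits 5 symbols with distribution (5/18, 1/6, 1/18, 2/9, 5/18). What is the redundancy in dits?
0.0453 dits

Redundancy measures how far a source is from maximum entropy:
R = H_max - H(X)

Maximum entropy for 5 symbols: H_max = log_10(5) = 0.6990 dits
Actual entropy: H(X) = 0.6536 dits
Redundancy: R = 0.6990 - 0.6536 = 0.0453 dits

This redundancy represents potential for compression: the source could be compressed by 0.0453 dits per symbol.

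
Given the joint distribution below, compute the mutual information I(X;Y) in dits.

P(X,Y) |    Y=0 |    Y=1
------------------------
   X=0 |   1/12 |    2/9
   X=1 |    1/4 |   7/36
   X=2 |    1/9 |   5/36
0.0137 dits

Mutual information: I(X;Y) = H(X) + H(Y) - H(X,Y)

Marginals:
P(X) = (11/36, 4/9, 1/4), H(X) = 0.4644 dits
P(Y) = (4/9, 5/9), H(Y) = 0.2983 dits

Joint entropy: H(X,Y) = 0.7490 dits

I(X;Y) = 0.4644 + 0.2983 - 0.7490 = 0.0137 dits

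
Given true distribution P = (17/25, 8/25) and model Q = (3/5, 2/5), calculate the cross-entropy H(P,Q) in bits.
0.9242 bits

Cross-entropy: H(P,Q) = -Σ p(x) log q(x)

Alternatively: H(P,Q) = H(P) + D_KL(P||Q)
H(P) = 0.9044 bits
D_KL(P||Q) = 0.0198 bits

H(P,Q) = 0.9044 + 0.0198 = 0.9242 bits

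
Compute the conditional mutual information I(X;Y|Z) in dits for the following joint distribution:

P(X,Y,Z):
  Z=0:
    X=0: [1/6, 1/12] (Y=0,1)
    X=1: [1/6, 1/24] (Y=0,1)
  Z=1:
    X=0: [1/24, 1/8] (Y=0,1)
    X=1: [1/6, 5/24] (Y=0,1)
0.0064 dits

Conditional mutual information: I(X;Y|Z) = H(X|Z) + H(Y|Z) - H(X,Y|Z)

H(Z) = 0.2995
H(X,Z) = 0.5819 → H(X|Z) = 0.2824
H(Y,Z) = 0.5729 → H(Y|Z) = 0.2734
H(X,Y,Z) = 0.8488 → H(X,Y|Z) = 0.5493

I(X;Y|Z) = 0.2824 + 0.2734 - 0.5493 = 0.0064 dits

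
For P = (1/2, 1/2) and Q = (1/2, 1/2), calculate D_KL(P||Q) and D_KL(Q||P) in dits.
D_KL(P||Q) = 0.0000, D_KL(Q||P) = 0.0000

KL divergence is not symmetric: D_KL(P||Q) ≠ D_KL(Q||P) in general.

D_KL(P||Q) = 0.0000 dits
D_KL(Q||P) = 0.0000 dits

In this case they happen to be equal (to 4 decimal places).

This asymmetry is why KL divergence is not a true distance metric.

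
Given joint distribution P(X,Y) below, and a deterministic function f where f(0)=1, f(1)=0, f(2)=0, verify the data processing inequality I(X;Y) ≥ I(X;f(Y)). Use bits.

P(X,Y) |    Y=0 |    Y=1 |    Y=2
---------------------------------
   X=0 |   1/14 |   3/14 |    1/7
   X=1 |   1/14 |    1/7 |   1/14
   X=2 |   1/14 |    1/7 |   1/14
I(X;Y) = 0.0101, I(X;f(Y)) = 0.0074, inequality holds: 0.0101 ≥ 0.0074

Data Processing Inequality: For any Markov chain X → Y → Z, we have I(X;Y) ≥ I(X;Z).

Here Z = f(Y) is a deterministic function of Y, forming X → Y → Z.

Original I(X;Y) = 0.0101 bits

After applying f:
P(X,Z) where Z=f(Y):
- P(X,Z=0) = P(X,Y=1) + P(X,Y=2)
- P(X,Z=1) = P(X,Y=0)

I(X;Z) = I(X;f(Y)) = 0.0074 bits

Verification: 0.0101 ≥ 0.0074 ✓

Information cannot be created by processing; the function f can only lose information about X.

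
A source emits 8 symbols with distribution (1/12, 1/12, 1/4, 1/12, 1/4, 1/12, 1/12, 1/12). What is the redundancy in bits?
0.2075 bits

Redundancy measures how far a source is from maximum entropy:
R = H_max - H(X)

Maximum entropy for 8 symbols: H_max = log_2(8) = 3.0000 bits
Actual entropy: H(X) = 2.7925 bits
Redundancy: R = 3.0000 - 2.7925 = 0.2075 bits

This redundancy represents potential for compression: the source could be compressed by 0.2075 bits per symbol.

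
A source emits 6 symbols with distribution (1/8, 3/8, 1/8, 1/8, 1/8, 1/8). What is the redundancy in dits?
0.0540 dits

Redundancy measures how far a source is from maximum entropy:
R = H_max - H(X)

Maximum entropy for 6 symbols: H_max = log_10(6) = 0.7782 dits
Actual entropy: H(X) = 0.7242 dits
Redundancy: R = 0.7782 - 0.7242 = 0.0540 dits

This redundancy represents potential for compression: the source could be compressed by 0.0540 dits per symbol.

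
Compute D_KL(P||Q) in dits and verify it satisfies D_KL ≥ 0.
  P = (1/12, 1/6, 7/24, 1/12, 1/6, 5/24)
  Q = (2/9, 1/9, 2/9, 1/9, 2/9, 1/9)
0.0539 dits

KL divergence satisfies the Gibbs inequality: D_KL(P||Q) ≥ 0 for all distributions P, Q.

D_KL(P||Q) = Σ p(x) log(p(x)/q(x))
Term by term:
  x=0: 1/12 × log_10[(1/12)/(2/9)] = -0.0355
  x=1: 1/6 × log_10[(1/6)/(1/9)] = 0.0293
  x=2: 7/24 × log_10[(7/24)/(2/9)] = 0.0344
  x=3: 1/12 × log_10[(1/12)/(1/9)] = -0.0104
  x=4: 1/6 × log_10[(1/6)/(2/9)] = -0.0208
  x=5: 5/24 × log_10[(5/24)/(1/9)] = 0.0569
D_KL(P||Q) = 0.0539 dits

D_KL(P||Q) = 0.0539 ≥ 0 ✓

This non-negativity is a fundamental property: relative entropy cannot be negative because it measures how different Q is from P.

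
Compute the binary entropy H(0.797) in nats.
0.5045 nats

The binary entropy function is:
H(p) = -p log(p) - (1-p) log(1-p)

H(0.797) = -0.797 × log_e(0.797) - 0.203 × log_e(0.203)
H(0.797) = 0.5045 nats

Note: Binary entropy is maximized at p=0.5 (H=1 bit) and minimized at p=0 or p=1 (H=0).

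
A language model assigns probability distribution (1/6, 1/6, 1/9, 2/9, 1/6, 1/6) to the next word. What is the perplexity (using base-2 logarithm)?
5.8878

Perplexity is 2^H (or exp(H) for natural log).

First, H = -Σ p log p = 2.5577 bits
Perplexity = 2^2.5577 = 5.8878

Interpretation: The model's uncertainty is equivalent to choosing uniformly among 5.9 options.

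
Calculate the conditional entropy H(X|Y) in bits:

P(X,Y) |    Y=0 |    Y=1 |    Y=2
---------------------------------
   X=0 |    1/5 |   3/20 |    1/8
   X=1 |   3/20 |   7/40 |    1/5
0.9808 bits

Using the chain rule: H(X|Y) = H(X,Y) - H(Y)

First, compute H(X,Y) = 2.5649 bits

Marginal P(Y) = (7/20, 13/40, 13/40)
H(Y) = 1.5841 bits

H(X|Y) = H(X,Y) - H(Y) = 2.5649 - 1.5841 = 0.9808 bits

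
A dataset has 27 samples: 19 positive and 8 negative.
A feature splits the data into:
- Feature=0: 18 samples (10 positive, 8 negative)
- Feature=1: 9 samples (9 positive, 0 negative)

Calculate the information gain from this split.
0.2160 bits

Information Gain = H(Y) - H(Y|Feature)

Before split:
P(positive) = 19/27 = 0.7037
H(Y) = 0.8767 bits

After split:
Feature=0: H = 0.9911 bits (weight = 18/27)
Feature=1: H = 0.0000 bits (weight = 9/27)
H(Y|Feature) = (18/27)×0.9911 + (9/27)×0.0000 = 0.6607 bits

Information Gain = 0.8767 - 0.6607 = 0.2160 bits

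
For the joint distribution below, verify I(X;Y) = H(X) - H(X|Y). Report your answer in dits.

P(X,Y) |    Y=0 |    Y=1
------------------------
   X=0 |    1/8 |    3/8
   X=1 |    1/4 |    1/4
I(X;Y) = 0.0147 dits

Mutual information has multiple equivalent forms:
- I(X;Y) = H(X) - H(X|Y)
- I(X;Y) = H(Y) - H(Y|X)
- I(X;Y) = H(X) + H(Y) - H(X,Y)

Computing all quantities:
H(X) = 0.3010, H(Y) = 0.2873, H(X,Y) = 0.5737
H(X|Y) = 0.2863, H(Y|X) = 0.2726

Verification:
H(X) - H(X|Y) = 0.3010 - 0.2863 = 0.0147
H(Y) - H(Y|X) = 0.2873 - 0.2726 = 0.0147
H(X) + H(Y) - H(X,Y) = 0.3010 + 0.2873 - 0.5737 = 0.0147

All forms give I(X;Y) = 0.0147 dits. ✓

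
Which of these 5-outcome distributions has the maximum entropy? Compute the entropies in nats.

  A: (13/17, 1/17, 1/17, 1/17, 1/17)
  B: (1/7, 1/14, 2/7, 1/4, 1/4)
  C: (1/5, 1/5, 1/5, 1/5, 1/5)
C

For a discrete distribution over n outcomes, entropy is maximized by the uniform distribution.

Computing entropies:
H(A) = 0.8718 nats
H(B) = 1.5176 nats
H(C) = 1.6094 nats

The uniform distribution (where all probabilities equal 1/5) achieves the maximum entropy of log_e(5) = 1.6094 nats.

Distribution C has the highest entropy.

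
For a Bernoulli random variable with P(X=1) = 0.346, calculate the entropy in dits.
0.2801 dits

The binary entropy function is:
H(p) = -p log(p) - (1-p) log(1-p)

H(0.346) = -0.346 × log_10(0.346) - 0.654 × log_10(0.654)
H(0.346) = 0.2801 dits

Note: Binary entropy is maximized at p=0.5 (H=1 bit) and minimized at p=0 or p=1 (H=0).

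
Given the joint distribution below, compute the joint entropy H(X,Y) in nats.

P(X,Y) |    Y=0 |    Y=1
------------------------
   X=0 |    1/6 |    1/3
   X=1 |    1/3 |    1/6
1.3297 nats

Joint entropy is H(X,Y) = -Σ_{x,y} p(x,y) log p(x,y).

Summing over all non-zero entries:
H(X,Y) = -[1/6·log_e(1/6) + 1/3·log_e(1/3) + 1/3·log_e(1/3) + 1/6·log_e(1/6)]
H(X,Y) = 1.3297 nats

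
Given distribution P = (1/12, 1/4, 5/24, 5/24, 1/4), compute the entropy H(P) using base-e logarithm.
1.5538 nats

Shannon entropy is H(X) = -Σ p(x) log p(x).

For P = (1/12, 1/4, 5/24, 5/24, 1/4):
H = -1/12 × log_e(1/12) -1/4 × log_e(1/4) -5/24 × log_e(5/24) -5/24 × log_e(5/24) -1/4 × log_e(1/4)
H = 1.5538 nats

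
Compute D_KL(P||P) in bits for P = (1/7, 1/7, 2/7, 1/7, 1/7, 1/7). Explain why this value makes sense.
0.0000 bits

KL divergence satisfies the Gibbs inequality: D_KL(P||Q) ≥ 0 for all distributions P, Q.

D_KL(P||Q) = Σ p(x) log(p(x)/q(x))
Each term is p(x) × log_2(p(x)/p(x)) = p(x) × log_2(1) = 0, so the sum is 0.
D_KL(P||Q) = 0.0000 bits

When P = Q, the KL divergence is exactly 0, as there is no 'divergence' between identical distributions.

This non-negativity is a fundamental property: relative entropy cannot be negative because it measures how different Q is from P.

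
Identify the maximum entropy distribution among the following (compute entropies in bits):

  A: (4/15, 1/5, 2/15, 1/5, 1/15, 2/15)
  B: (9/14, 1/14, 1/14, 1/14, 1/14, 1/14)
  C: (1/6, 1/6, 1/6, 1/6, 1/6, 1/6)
C

For a discrete distribution over n outcomes, entropy is maximized by the uniform distribution.

Computing entropies:
H(A) = 2.4729 bits
H(B) = 1.7695 bits
H(C) = 2.5850 bits

The uniform distribution (where all probabilities equal 1/6) achieves the maximum entropy of log_2(6) = 2.5850 bits.

Distribution C has the highest entropy.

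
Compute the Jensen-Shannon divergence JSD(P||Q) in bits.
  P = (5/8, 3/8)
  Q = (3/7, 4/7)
0.0281 bits

Jensen-Shannon divergence is:
JSD(P||Q) = 0.5 × D_KL(P||M) + 0.5 × D_KL(Q||M)
where M = 0.5 × (P + Q) is the mixture distribution.

M = 0.5 × (5/8, 3/8) + 0.5 × (3/7, 4/7) = (0.526786, 0.473214)

D_KL(P||M) = 0.0283 bits
D_KL(Q||M) = 0.0279 bits

JSD(P||Q) = 0.5 × 0.0283 + 0.5 × 0.0279 = 0.0281 bits

Unlike KL divergence, JSD is symmetric and bounded: 0 ≤ JSD ≤ log(2).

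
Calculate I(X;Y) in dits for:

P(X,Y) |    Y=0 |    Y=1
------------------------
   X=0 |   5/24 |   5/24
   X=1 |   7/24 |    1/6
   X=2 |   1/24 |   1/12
0.0091 dits

Mutual information: I(X;Y) = H(X) + H(Y) - H(X,Y)

Marginals:
P(X) = (5/12, 11/24, 1/8), H(X) = 0.4266 dits
P(Y) = (13/24, 11/24), H(Y) = 0.2995 dits

Joint entropy: H(X,Y) = 0.7171 dits

I(X;Y) = 0.4266 + 0.2995 - 0.7171 = 0.0091 dits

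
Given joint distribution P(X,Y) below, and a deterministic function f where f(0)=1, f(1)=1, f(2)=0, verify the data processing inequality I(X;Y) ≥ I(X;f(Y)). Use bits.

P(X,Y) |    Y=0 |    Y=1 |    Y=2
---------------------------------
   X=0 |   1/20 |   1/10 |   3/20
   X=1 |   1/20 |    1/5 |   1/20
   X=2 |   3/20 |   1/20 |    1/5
I(X;Y) = 0.1834, I(X;f(Y)) = 0.0759, inequality holds: 0.1834 ≥ 0.0759

Data Processing Inequality: For any Markov chain X → Y → Z, we have I(X;Y) ≥ I(X;Z).

Here Z = f(Y) is a deterministic function of Y, forming X → Y → Z.

Original I(X;Y) = 0.1834 bits

After applying f:
P(X,Z) where Z=f(Y):
- P(X,Z=0) = P(X,Y=2)
- P(X,Z=1) = P(X,Y=0) + P(X,Y=1)

I(X;Z) = I(X;f(Y)) = 0.0759 bits

Verification: 0.1834 ≥ 0.0759 ✓

Information cannot be created by processing; the function f can only lose information about X.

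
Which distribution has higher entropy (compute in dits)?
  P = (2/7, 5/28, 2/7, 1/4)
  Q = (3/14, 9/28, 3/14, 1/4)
Q

Computing entropies in dits:
H(P) = 0.5950
H(Q) = 0.5957

Distribution Q has higher entropy.

Intuition: The distribution closer to uniform (more spread out) has higher entropy.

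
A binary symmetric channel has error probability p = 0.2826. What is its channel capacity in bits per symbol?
0.1410 bits

For a binary symmetric channel (BSC) with error probability p:
Capacity C = 1 - H(p) bits per symbol

where H(p) = -p log₂(p) - (1-p) log₂(1-p) is the binary entropy function.

H(0.2826) = 0.8590 bits
C = 1 - 0.8590 = 0.1410 bits per symbol

This means we can reliably transmit up to 0.1410 bits of information per channel use.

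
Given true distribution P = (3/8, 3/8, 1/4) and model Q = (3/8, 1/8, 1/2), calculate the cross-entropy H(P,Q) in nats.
1.3209 nats

Cross-entropy: H(P,Q) = -Σ p(x) log q(x)

Alternatively: H(P,Q) = H(P) + D_KL(P||Q)
H(P) = 1.0822 nats
D_KL(P||Q) = 0.2387 nats

H(P,Q) = 1.0822 + 0.2387 = 1.3209 nats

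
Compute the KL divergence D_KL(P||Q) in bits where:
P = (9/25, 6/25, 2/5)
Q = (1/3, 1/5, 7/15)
0.0141 bits

KL divergence: D_KL(P||Q) = Σ p(x) log(p(x)/q(x))

Computing term by term:
  x=0: 9/25 × log_2[(9/25)/(1/3)] = 9/25 × 0.1110 = 0.0400
  x=1: 6/25 × log_2[(6/25)/(1/5)] = 6/25 × 0.2630 = 0.0631
  x=2: 2/5 × log_2[(2/5)/(7/15)] = 2/5 × -0.2224 = -0.0890

D_KL(P||Q) = 0.0141 bits

Note: KL divergence is always non-negative and equals 0 iff P = Q.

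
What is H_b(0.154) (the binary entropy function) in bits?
0.6198 bits

The binary entropy function is:
H(p) = -p log(p) - (1-p) log(1-p)

H(0.154) = -0.154 × log_2(0.154) - 0.846 × log_2(0.846)
H(0.154) = 0.6198 bits

Note: Binary entropy is maximized at p=0.5 (H=1 bit) and minimized at p=0 or p=1 (H=0).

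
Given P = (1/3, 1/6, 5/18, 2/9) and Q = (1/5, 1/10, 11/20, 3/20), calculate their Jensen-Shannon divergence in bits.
0.0562 bits

Jensen-Shannon divergence is:
JSD(P||Q) = 0.5 × D_KL(P||M) + 0.5 × D_KL(Q||M)
where M = 0.5 × (P + Q) is the mixture distribution.

M = 0.5 × (1/3, 1/6, 5/18, 2/9) + 0.5 × (1/5, 1/10, 11/20, 3/20) = (4/15, 2/15, 0.413889, 0.186111)

D_KL(P||M) = 0.0580 bits
D_KL(Q||M) = 0.0544 bits

JSD(P||Q) = 0.5 × 0.0580 + 0.5 × 0.0544 = 0.0562 bits

Unlike KL divergence, JSD is symmetric and bounded: 0 ≤ JSD ≤ log(2).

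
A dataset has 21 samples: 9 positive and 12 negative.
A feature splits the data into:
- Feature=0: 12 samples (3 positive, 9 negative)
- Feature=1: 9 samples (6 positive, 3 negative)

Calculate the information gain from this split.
0.1281 bits

Information Gain = H(Y) - H(Y|Feature)

Before split:
P(positive) = 9/21 = 0.4286
H(Y) = 0.9852 bits

After split:
Feature=0: H = 0.8113 bits (weight = 12/21)
Feature=1: H = 0.9183 bits (weight = 9/21)
H(Y|Feature) = (12/21)×0.8113 + (9/21)×0.9183 = 0.8571 bits

Information Gain = 0.9852 - 0.8571 = 0.1281 bits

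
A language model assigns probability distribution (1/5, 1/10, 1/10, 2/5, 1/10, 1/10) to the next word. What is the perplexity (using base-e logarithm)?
5.0000

Perplexity is e^H (or exp(H) for natural log).

First, H = -Σ p log p = 1.6094 nats
Perplexity = e^1.6094 = 5.0000

Interpretation: The model's uncertainty is equivalent to choosing uniformly among 5.0 options.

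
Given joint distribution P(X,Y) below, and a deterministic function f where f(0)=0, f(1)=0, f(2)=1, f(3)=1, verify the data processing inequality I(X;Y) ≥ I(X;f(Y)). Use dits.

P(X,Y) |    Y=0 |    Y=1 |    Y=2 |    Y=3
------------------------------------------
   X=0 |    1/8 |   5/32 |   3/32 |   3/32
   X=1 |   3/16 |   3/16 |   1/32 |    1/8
I(X;Y) = 0.0106, I(X;f(Y)) = 0.0027, inequality holds: 0.0106 ≥ 0.0027

Data Processing Inequality: For any Markov chain X → Y → Z, we have I(X;Y) ≥ I(X;Z).

Here Z = f(Y) is a deterministic function of Y, forming X → Y → Z.

Original I(X;Y) = 0.0106 dits

After applying f:
P(X,Z) where Z=f(Y):
- P(X,Z=0) = P(X,Y=0) + P(X,Y=1)
- P(X,Z=1) = P(X,Y=2) + P(X,Y=3)

I(X;Z) = I(X;f(Y)) = 0.0027 dits

Verification: 0.0106 ≥ 0.0027 ✓

Information cannot be created by processing; the function f can only lose information about X.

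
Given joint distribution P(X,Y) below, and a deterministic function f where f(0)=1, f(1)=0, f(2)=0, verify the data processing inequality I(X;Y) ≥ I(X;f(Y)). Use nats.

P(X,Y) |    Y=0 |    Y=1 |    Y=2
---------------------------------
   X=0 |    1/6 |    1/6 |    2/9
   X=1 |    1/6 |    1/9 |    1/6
I(X;Y) = 0.0034, I(X;f(Y)) = 0.0031, inequality holds: 0.0034 ≥ 0.0031

Data Processing Inequality: For any Markov chain X → Y → Z, we have I(X;Y) ≥ I(X;Z).

Here Z = f(Y) is a deterministic function of Y, forming X → Y → Z.

Original I(X;Y) = 0.0034 nats

After applying f:
P(X,Z) where Z=f(Y):
- P(X,Z=0) = P(X,Y=1) + P(X,Y=2)
- P(X,Z=1) = P(X,Y=0)

I(X;Z) = I(X;f(Y)) = 0.0031 nats

Verification: 0.0034 ≥ 0.0031 ✓

Information cannot be created by processing; the function f can only lose information about X.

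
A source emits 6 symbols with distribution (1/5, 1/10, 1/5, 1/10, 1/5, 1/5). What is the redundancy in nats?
0.0437 nats

Redundancy measures how far a source is from maximum entropy:
R = H_max - H(X)

Maximum entropy for 6 symbols: H_max = log_e(6) = 1.7918 nats
Actual entropy: H(X) = 1.7481 nats
Redundancy: R = 1.7918 - 1.7481 = 0.0437 nats

This redundancy represents potential for compression: the source could be compressed by 0.0437 nats per symbol.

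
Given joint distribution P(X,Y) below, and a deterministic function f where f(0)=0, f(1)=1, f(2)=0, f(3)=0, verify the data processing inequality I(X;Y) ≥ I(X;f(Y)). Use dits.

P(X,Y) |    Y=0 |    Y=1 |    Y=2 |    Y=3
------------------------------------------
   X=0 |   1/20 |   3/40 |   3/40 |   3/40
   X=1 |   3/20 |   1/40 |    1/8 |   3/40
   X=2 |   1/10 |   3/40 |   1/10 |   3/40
I(X;Y) = 0.0177, I(X;f(Y)) = 0.0125, inequality holds: 0.0177 ≥ 0.0125

Data Processing Inequality: For any Markov chain X → Y → Z, we have I(X;Y) ≥ I(X;Z).

Here Z = f(Y) is a deterministic function of Y, forming X → Y → Z.

Original I(X;Y) = 0.0177 dits

After applying f:
P(X,Z) where Z=f(Y):
- P(X,Z=0) = P(X,Y=0) + P(X,Y=2) + P(X,Y=3)
- P(X,Z=1) = P(X,Y=1)

I(X;Z) = I(X;f(Y)) = 0.0125 dits

Verification: 0.0177 ≥ 0.0125 ✓

Information cannot be created by processing; the function f can only lose information about X.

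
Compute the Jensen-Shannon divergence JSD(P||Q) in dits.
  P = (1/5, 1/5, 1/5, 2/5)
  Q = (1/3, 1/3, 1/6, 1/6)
0.0184 dits

Jensen-Shannon divergence is:
JSD(P||Q) = 0.5 × D_KL(P||M) + 0.5 × D_KL(Q||M)
where M = 0.5 × (P + Q) is the mixture distribution.

M = 0.5 × (1/5, 1/5, 1/5, 2/5) + 0.5 × (1/3, 1/3, 1/6, 1/6) = (4/15, 4/15, 0.183333, 0.283333)

D_KL(P||M) = 0.0175 dits
D_KL(Q||M) = 0.0193 dits

JSD(P||Q) = 0.5 × 0.0175 + 0.5 × 0.0193 = 0.0184 dits

Unlike KL divergence, JSD is symmetric and bounded: 0 ≤ JSD ≤ log(2).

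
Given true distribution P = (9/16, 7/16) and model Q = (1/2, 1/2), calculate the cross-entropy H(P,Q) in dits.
0.3010 dits

Cross-entropy: H(P,Q) = -Σ p(x) log q(x)

Alternatively: H(P,Q) = H(P) + D_KL(P||Q)
H(P) = 0.2976 dits
D_KL(P||Q) = 0.0034 dits

H(P,Q) = 0.2976 + 0.0034 = 0.3010 dits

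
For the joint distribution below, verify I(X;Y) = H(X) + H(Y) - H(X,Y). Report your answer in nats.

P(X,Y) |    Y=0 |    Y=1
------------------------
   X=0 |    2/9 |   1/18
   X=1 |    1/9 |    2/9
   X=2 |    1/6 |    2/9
I(X;Y) = 0.0764 nats

Mutual information has multiple equivalent forms:
- I(X;Y) = H(X) - H(X|Y)
- I(X;Y) = H(Y) - H(Y|X)
- I(X;Y) = H(X) + H(Y) - H(X,Y)

Computing all quantities:
H(X) = 1.0893, H(Y) = 0.6931, H(X,Y) = 1.7061
H(X|Y) = 1.0129, H(Y|X) = 0.6167

Verification:
H(X) - H(X|Y) = 1.0893 - 1.0129 = 0.0764
H(Y) - H(Y|X) = 0.6931 - 0.6167 = 0.0764
H(X) + H(Y) - H(X,Y) = 1.0893 + 0.6931 - 1.7061 = 0.0764

All forms give I(X;Y) = 0.0764 nats. ✓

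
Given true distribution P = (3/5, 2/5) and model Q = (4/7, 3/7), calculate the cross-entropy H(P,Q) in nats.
0.6747 nats

Cross-entropy: H(P,Q) = -Σ p(x) log q(x)

Alternatively: H(P,Q) = H(P) + D_KL(P||Q)
H(P) = 0.6730 nats
D_KL(P||Q) = 0.0017 nats

H(P,Q) = 0.6730 + 0.0017 = 0.6747 nats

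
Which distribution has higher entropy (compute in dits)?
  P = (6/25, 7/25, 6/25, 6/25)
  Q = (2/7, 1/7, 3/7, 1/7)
P

Computing entropies in dits:
H(P) = 0.6010
H(Q) = 0.5546

Distribution P has higher entropy.

Intuition: The distribution closer to uniform (more spread out) has higher entropy.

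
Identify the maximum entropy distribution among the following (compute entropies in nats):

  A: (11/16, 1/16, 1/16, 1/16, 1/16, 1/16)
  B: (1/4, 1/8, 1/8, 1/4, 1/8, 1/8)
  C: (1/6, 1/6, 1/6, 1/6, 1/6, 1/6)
C

For a discrete distribution over n outcomes, entropy is maximized by the uniform distribution.

Computing entropies:
H(A) = 1.1240 nats
H(B) = 1.7329 nats
H(C) = 1.7918 nats

The uniform distribution (where all probabilities equal 1/6) achieves the maximum entropy of log_e(6) = 1.7918 nats.

Distribution C has the highest entropy.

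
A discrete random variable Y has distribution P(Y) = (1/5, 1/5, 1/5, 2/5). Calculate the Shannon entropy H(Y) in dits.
0.5786 dits

Shannon entropy is H(X) = -Σ p(x) log p(x).

For P = (1/5, 1/5, 1/5, 2/5):
H = -1/5 × log_10(1/5) -1/5 × log_10(1/5) -1/5 × log_10(1/5) -2/5 × log_10(2/5)
H = 0.5786 dits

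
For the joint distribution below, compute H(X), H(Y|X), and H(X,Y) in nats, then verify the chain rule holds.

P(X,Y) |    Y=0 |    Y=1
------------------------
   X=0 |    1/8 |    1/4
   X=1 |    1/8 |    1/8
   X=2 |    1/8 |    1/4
H(X,Y) = 1.7329, H(X) = 1.0822, H(Y|X) = 0.6507 (all in nats)

Chain rule: H(X,Y) = H(X) + H(Y|X)

Left side — joint entropy directly:
H(X,Y) = -Σ p(x,y) log p(x,y) = 1.7329 nats

Right side — compute H(Y|X) from the conditional distributions:
P(X) = (3/8, 1/4, 3/8), so H(X) = 1.0822 nats
H(Y|X) = Σ_x P(X=x) · H(Y|X=x):
  P(Y|X=0) = (1/3, 2/3), H(Y|X=0) = 0.6365, weight P(X=0) = 3/8
  P(Y|X=1) = (1/2, 1/2), H(Y|X=1) = 0.6931, weight P(X=1) = 1/4
  P(Y|X=2) = (1/3, 2/3), H(Y|X=2) = 0.6365, weight P(X=2) = 3/8
H(Y|X) = 0.6507 nats

H(X) + H(Y|X) = 1.0822 + 0.6507 = 1.7329 nats

Both sides equal 1.7329 nats. ✓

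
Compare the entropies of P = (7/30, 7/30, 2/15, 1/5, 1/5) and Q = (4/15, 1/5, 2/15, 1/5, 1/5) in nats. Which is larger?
P

Computing entropies in nats:
H(P) = 1.5916
H(Q) = 1.5868

Distribution P has higher entropy.

Intuition: The distribution closer to uniform (more spread out) has higher entropy.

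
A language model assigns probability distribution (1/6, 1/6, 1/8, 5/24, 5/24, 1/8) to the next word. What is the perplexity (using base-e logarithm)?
5.8750

Perplexity is e^H (or exp(H) for natural log).

First, H = -Σ p log p = 1.7707 nats
Perplexity = e^1.7707 = 5.8750

Interpretation: The model's uncertainty is equivalent to choosing uniformly among 5.9 options.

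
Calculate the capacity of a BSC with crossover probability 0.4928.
0.0001 bits

For a binary symmetric channel (BSC) with error probability p:
Capacity C = 1 - H(p) bits per symbol

where H(p) = -p log₂(p) - (1-p) log₂(1-p) is the binary entropy function.

H(0.4928) = 0.9999 bits
C = 1 - 0.9999 = 0.0001 bits per symbol

This means we can reliably transmit up to 0.0001 bits of information per channel use.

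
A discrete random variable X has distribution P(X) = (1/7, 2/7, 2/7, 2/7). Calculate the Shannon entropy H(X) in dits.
0.5871 dits

Shannon entropy is H(X) = -Σ p(x) log p(x).

For P = (1/7, 2/7, 2/7, 2/7):
H = -1/7 × log_10(1/7) -2/7 × log_10(2/7) -2/7 × log_10(2/7) -2/7 × log_10(2/7)
H = 0.5871 dits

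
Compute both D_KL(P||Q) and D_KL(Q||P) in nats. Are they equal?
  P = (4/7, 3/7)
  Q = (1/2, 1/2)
D_KL(P||Q) = 0.0102, D_KL(Q||P) = 0.0103

KL divergence is not symmetric: D_KL(P||Q) ≠ D_KL(Q||P) in general.

D_KL(P||Q) = 0.0102 nats
D_KL(Q||P) = 0.0103 nats

No, they are not equal!

This asymmetry is why KL divergence is not a true distance metric.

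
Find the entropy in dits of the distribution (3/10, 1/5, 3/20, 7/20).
0.5798 dits

Shannon entropy is H(X) = -Σ p(x) log p(x).

For P = (3/10, 1/5, 3/20, 7/20):
H = -3/10 × log_10(3/10) -1/5 × log_10(1/5) -3/20 × log_10(3/20) -7/20 × log_10(7/20)
H = 0.5798 dits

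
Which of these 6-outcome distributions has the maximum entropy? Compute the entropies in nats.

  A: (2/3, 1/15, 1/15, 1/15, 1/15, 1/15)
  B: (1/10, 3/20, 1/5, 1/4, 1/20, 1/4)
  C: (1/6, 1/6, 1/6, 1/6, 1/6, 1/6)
C

For a discrete distribution over n outcomes, entropy is maximized by the uniform distribution.

Computing entropies:
H(A) = 1.1730 nats
H(B) = 1.6796 nats
H(C) = 1.7918 nats

The uniform distribution (where all probabilities equal 1/6) achieves the maximum entropy of log_e(6) = 1.7918 nats.

Distribution C has the highest entropy.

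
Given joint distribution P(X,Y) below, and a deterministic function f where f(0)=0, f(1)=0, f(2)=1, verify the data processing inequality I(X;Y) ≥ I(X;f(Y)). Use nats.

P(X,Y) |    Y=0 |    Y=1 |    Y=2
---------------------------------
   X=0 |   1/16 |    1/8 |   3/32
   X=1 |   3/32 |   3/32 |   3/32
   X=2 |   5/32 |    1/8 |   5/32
I(X;Y) = 0.0119, I(X;f(Y)) = 0.0003, inequality holds: 0.0119 ≥ 0.0003

Data Processing Inequality: For any Markov chain X → Y → Z, we have I(X;Y) ≥ I(X;Z).

Here Z = f(Y) is a deterministic function of Y, forming X → Y → Z.

Original I(X;Y) = 0.0119 nats

After applying f:
P(X,Z) where Z=f(Y):
- P(X,Z=0) = P(X,Y=0) + P(X,Y=1)
- P(X,Z=1) = P(X,Y=2)

I(X;Z) = I(X;f(Y)) = 0.0003 nats

Verification: 0.0119 ≥ 0.0003 ✓

Information cannot be created by processing; the function f can only lose information about X.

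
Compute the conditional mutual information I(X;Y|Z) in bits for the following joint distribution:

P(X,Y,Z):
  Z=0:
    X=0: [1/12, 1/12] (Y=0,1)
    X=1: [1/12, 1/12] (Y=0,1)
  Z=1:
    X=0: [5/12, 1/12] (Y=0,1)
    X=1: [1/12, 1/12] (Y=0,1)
0.0492 bits

Conditional mutual information: I(X;Y|Z) = H(X|Z) + H(Y|Z) - H(X,Y|Z)

H(Z) = 0.9183
H(X,Z) = 1.7925 → H(X|Z) = 0.8742
H(Y,Z) = 1.7925 → H(Y|Z) = 0.8742
H(X,Y,Z) = 2.6175 → H(X,Y|Z) = 1.6992

I(X;Y|Z) = 0.8742 + 0.8742 - 1.6992 = 0.0492 bits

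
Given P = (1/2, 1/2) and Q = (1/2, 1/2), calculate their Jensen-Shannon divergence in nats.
0.0000 nats

Jensen-Shannon divergence is:
JSD(P||Q) = 0.5 × D_KL(P||M) + 0.5 × D_KL(Q||M)
where M = 0.5 × (P + Q) is the mixture distribution.

M = 0.5 × (1/2, 1/2) + 0.5 × (1/2, 1/2) = (1/2, 1/2)

D_KL(P||M) = 0.0000 nats
D_KL(Q||M) = 0.0000 nats

JSD(P||Q) = 0.5 × 0.0000 + 0.5 × 0.0000 = 0.0000 nats

Unlike KL divergence, JSD is symmetric and bounded: 0 ≤ JSD ≤ log(2).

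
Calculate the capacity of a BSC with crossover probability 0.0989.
0.5345 bits

For a binary symmetric channel (BSC) with error probability p:
Capacity C = 1 - H(p) bits per symbol

where H(p) = -p log₂(p) - (1-p) log₂(1-p) is the binary entropy function.

H(0.0989) = 0.4655 bits
C = 1 - 0.4655 = 0.5345 bits per symbol

This means we can reliably transmit up to 0.5345 bits of information per channel use.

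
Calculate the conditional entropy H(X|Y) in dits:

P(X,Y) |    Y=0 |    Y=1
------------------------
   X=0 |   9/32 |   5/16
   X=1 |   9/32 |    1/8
0.2830 dits

Using the chain rule: H(X|Y) = H(X,Y) - H(Y)

First, compute H(X,Y) = 0.5806 dits

Marginal P(Y) = (9/16, 7/16)
H(Y) = 0.2976 dits

H(X|Y) = H(X,Y) - H(Y) = 0.5806 - 0.2976 = 0.2830 dits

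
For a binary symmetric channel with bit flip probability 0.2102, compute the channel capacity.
0.2581 bits

For a binary symmetric channel (BSC) with error probability p:
Capacity C = 1 - H(p) bits per symbol

where H(p) = -p log₂(p) - (1-p) log₂(1-p) is the binary entropy function.

H(0.2102) = 0.7419 bits
C = 1 - 0.7419 = 0.2581 bits per symbol

This means we can reliably transmit up to 0.2581 bits of information per channel use.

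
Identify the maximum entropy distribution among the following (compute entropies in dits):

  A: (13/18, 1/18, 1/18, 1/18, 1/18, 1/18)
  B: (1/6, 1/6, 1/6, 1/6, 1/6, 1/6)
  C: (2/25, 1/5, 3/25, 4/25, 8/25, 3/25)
B

For a discrete distribution over n outcomes, entropy is maximized by the uniform distribution.

Computing entropies:
H(A) = 0.4508 dits
H(B) = 0.7782 dits
H(C) = 0.7342 dits

The uniform distribution (where all probabilities equal 1/6) achieves the maximum entropy of log_10(6) = 0.7782 dits.

Distribution B has the highest entropy.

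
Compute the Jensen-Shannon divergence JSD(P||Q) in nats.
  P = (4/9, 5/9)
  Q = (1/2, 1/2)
0.0015 nats

Jensen-Shannon divergence is:
JSD(P||Q) = 0.5 × D_KL(P||M) + 0.5 × D_KL(Q||M)
where M = 0.5 × (P + Q) is the mixture distribution.

M = 0.5 × (4/9, 5/9) + 0.5 × (1/2, 1/2) = (17/36, 19/36)

D_KL(P||M) = 0.0016 nats
D_KL(Q||M) = 0.0015 nats

JSD(P||Q) = 0.5 × 0.0016 + 0.5 × 0.0015 = 0.0015 nats

Unlike KL divergence, JSD is symmetric and bounded: 0 ≤ JSD ≤ log(2).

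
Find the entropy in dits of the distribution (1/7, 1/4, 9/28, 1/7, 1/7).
0.6711 dits

Shannon entropy is H(X) = -Σ p(x) log p(x).

For P = (1/7, 1/4, 9/28, 1/7, 1/7):
H = -1/7 × log_10(1/7) -1/4 × log_10(1/4) -9/28 × log_10(9/28) -1/7 × log_10(1/7) -1/7 × log_10(1/7)
H = 0.6711 dits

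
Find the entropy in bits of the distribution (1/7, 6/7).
0.5917 bits

Shannon entropy is H(X) = -Σ p(x) log p(x).

For P = (1/7, 6/7):
H = -1/7 × log_2(1/7) -6/7 × log_2(6/7)
H = 0.5917 bits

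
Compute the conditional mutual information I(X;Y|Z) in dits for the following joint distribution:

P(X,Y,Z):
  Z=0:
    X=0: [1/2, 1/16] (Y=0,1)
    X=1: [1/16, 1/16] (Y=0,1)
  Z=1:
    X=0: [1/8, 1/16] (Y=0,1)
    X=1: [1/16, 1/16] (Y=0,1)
0.0206 dits

Conditional mutual information: I(X;Y|Z) = H(X|Z) + H(Y|Z) - H(X,Y|Z)

H(Z) = 0.2697
H(X,Z) = 0.5026 → H(X|Z) = 0.2329
H(Y,Z) = 0.5026 → H(Y|Z) = 0.2329
H(X,Y,Z) = 0.7149 → H(X,Y|Z) = 0.4452

I(X;Y|Z) = 0.2329 + 0.2329 - 0.4452 = 0.0206 dits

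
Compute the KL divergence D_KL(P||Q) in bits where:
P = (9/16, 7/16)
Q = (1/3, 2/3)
0.1588 bits

KL divergence: D_KL(P||Q) = Σ p(x) log(p(x)/q(x))

Computing term by term:
  x=0: 9/16 × log_2[(9/16)/(1/3)] = 9/16 × 0.7549 = 0.4246
  x=1: 7/16 × log_2[(7/16)/(2/3)] = 7/16 × -0.6077 = -0.2659

D_KL(P||Q) = 0.1588 bits

Note: KL divergence is always non-negative and equals 0 iff P = Q.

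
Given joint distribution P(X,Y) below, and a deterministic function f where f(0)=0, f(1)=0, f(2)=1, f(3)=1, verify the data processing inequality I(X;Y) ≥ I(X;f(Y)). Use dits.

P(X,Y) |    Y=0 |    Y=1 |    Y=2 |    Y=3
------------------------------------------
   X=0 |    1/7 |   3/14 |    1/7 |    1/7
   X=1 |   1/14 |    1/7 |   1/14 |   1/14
I(X;Y) = 0.0010, I(X;f(Y)) = 0.0004, inequality holds: 0.0010 ≥ 0.0004

Data Processing Inequality: For any Markov chain X → Y → Z, we have I(X;Y) ≥ I(X;Z).

Here Z = f(Y) is a deterministic function of Y, forming X → Y → Z.

Original I(X;Y) = 0.0010 dits

After applying f:
P(X,Z) where Z=f(Y):
- P(X,Z=0) = P(X,Y=0) + P(X,Y=1)
- P(X,Z=1) = P(X,Y=2) + P(X,Y=3)

I(X;Z) = I(X;f(Y)) = 0.0004 dits

Verification: 0.0010 ≥ 0.0004 ✓

Information cannot be created by processing; the function f can only lose information about X.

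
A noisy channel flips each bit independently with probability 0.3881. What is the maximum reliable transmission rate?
0.0364 bits

For a binary symmetric channel (BSC) with error probability p:
Capacity C = 1 - H(p) bits per symbol

where H(p) = -p log₂(p) - (1-p) log₂(1-p) is the binary entropy function.

H(0.3881) = 0.9636 bits
C = 1 - 0.9636 = 0.0364 bits per symbol

This means we can reliably transmit up to 0.0364 bits of information per channel use.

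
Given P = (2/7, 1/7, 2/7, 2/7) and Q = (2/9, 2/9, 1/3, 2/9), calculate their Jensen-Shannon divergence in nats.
0.0092 nats

Jensen-Shannon divergence is:
JSD(P||Q) = 0.5 × D_KL(P||M) + 0.5 × D_KL(Q||M)
where M = 0.5 × (P + Q) is the mixture distribution.

M = 0.5 × (2/7, 1/7, 2/7, 2/7) + 0.5 × (2/9, 2/9, 1/3, 2/9) = (0.253968, 0.18254, 0.309524, 0.253968)

D_KL(P||M) = 0.0094 nats
D_KL(Q||M) = 0.0091 nats

JSD(P||Q) = 0.5 × 0.0094 + 0.5 × 0.0091 = 0.0092 nats

Unlike KL divergence, JSD is symmetric and bounded: 0 ≤ JSD ≤ log(2).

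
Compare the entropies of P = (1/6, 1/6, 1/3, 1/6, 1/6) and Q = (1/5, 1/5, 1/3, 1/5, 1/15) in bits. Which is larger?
P

Computing entropies in bits:
H(P) = 2.2516
H(Q) = 2.1819

Distribution P has higher entropy.

Intuition: The distribution closer to uniform (more spread out) has higher entropy.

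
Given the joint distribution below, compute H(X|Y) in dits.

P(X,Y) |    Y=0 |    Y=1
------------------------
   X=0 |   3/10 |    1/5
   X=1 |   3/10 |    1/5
0.3010 dits

Using the chain rule: H(X|Y) = H(X,Y) - H(Y)

First, compute H(X,Y) = 0.5933 dits

Marginal P(Y) = (3/5, 2/5)
H(Y) = 0.2923 dits

H(X|Y) = H(X,Y) - H(Y) = 0.5933 - 0.2923 = 0.3010 dits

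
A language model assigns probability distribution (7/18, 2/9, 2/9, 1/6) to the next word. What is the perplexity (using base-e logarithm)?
3.7977

Perplexity is e^H (or exp(H) for natural log).

First, H = -Σ p log p = 1.3344 nats
Perplexity = e^1.3344 = 3.7977

Interpretation: The model's uncertainty is equivalent to choosing uniformly among 3.8 options.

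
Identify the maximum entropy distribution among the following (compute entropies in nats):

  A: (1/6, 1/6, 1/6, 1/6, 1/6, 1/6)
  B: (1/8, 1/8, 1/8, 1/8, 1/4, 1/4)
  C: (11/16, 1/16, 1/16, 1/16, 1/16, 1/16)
A

For a discrete distribution over n outcomes, entropy is maximized by the uniform distribution.

Computing entropies:
H(A) = 1.7918 nats
H(B) = 1.7329 nats
H(C) = 1.1240 nats

The uniform distribution (where all probabilities equal 1/6) achieves the maximum entropy of log_e(6) = 1.7918 nats.

Distribution A has the highest entropy.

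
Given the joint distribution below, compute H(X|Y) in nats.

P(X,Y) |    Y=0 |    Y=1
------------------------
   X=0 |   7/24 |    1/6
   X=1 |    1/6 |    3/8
0.6348 nats

Using the chain rule: H(X|Y) = H(X,Y) - H(Y)

First, compute H(X,Y) = 1.3244 nats

Marginal P(Y) = (11/24, 13/24)
H(Y) = 0.6897 nats

H(X|Y) = H(X,Y) - H(Y) = 1.3244 - 0.6897 = 0.6348 nats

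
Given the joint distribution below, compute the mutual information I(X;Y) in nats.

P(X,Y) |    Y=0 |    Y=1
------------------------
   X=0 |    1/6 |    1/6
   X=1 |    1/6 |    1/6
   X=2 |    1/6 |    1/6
0.0000 nats

Mutual information: I(X;Y) = H(X) + H(Y) - H(X,Y)

Marginals:
P(X) = (1/3, 1/3, 1/3), H(X) = 1.0986 nats
P(Y) = (1/2, 1/2), H(Y) = 0.6931 nats

Joint entropy: H(X,Y) = 1.7918 nats

I(X;Y) = 1.0986 + 0.6931 - 1.7918 = 0.0000 nats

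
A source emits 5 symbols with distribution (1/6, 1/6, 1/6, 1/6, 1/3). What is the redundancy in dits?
0.0212 dits

Redundancy measures how far a source is from maximum entropy:
R = H_max - H(X)

Maximum entropy for 5 symbols: H_max = log_10(5) = 0.6990 dits
Actual entropy: H(X) = 0.6778 dits
Redundancy: R = 0.6990 - 0.6778 = 0.0212 dits

This redundancy represents potential for compression: the source could be compressed by 0.0212 dits per symbol.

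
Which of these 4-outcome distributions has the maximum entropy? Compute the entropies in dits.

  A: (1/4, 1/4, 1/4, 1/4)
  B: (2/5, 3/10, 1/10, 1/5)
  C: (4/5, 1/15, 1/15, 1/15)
A

For a discrete distribution over n outcomes, entropy is maximized by the uniform distribution.

Computing entropies:
H(A) = 0.6021 dits
H(B) = 0.5558 dits
H(C) = 0.3127 dits

The uniform distribution (where all probabilities equal 1/4) achieves the maximum entropy of log_10(4) = 0.6021 dits.

Distribution A has the highest entropy.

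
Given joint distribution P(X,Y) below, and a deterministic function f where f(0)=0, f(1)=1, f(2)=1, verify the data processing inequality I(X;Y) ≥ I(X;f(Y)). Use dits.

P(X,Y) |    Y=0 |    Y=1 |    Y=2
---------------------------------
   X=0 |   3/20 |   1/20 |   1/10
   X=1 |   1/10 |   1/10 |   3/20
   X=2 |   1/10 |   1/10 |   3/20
I(X;Y) = 0.0095, I(X;f(Y)) = 0.0090, inequality holds: 0.0095 ≥ 0.0090

Data Processing Inequality: For any Markov chain X → Y → Z, we have I(X;Y) ≥ I(X;Z).

Here Z = f(Y) is a deterministic function of Y, forming X → Y → Z.

Original I(X;Y) = 0.0095 dits

After applying f:
P(X,Z) where Z=f(Y):
- P(X,Z=0) = P(X,Y=0)
- P(X,Z=1) = P(X,Y=1) + P(X,Y=2)

I(X;Z) = I(X;f(Y)) = 0.0090 dits

Verification: 0.0095 ≥ 0.0090 ✓

Information cannot be created by processing; the function f can only lose information about X.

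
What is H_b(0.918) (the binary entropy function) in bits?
0.4092 bits

The binary entropy function is:
H(p) = -p log(p) - (1-p) log(1-p)

H(0.918) = -0.918 × log_2(0.918) - 0.082 × log_2(0.082)
H(0.918) = 0.4092 bits

Note: Binary entropy is maximized at p=0.5 (H=1 bit) and minimized at p=0 or p=1 (H=0).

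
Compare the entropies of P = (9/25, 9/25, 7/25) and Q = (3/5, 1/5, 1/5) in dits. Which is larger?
P

Computing entropies in dits:
H(P) = 0.4743
H(Q) = 0.4127

Distribution P has higher entropy.

Intuition: The distribution closer to uniform (more spread out) has higher entropy.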